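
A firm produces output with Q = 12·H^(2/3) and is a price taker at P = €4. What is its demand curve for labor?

H(w) = 32768/w³

MP_H = (2/3)·12·H^(-1/3) = 8·H^(-1/3).
Setting P·MP_H = w: 32·H^(-1/3) = w.
Solving for H: H^(-1/3) = w/32, so H = (32/w)^(3).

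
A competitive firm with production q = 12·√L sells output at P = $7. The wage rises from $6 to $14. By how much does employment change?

ΔL = -40

From P·MP_L = w with MP_L = 6·L^(-1/2), the labor demand is L(w) = (42/w)^(2).
At w = 6: L = 49. At w = 14: L = 9.
ΔL = 9 − 49 = -40.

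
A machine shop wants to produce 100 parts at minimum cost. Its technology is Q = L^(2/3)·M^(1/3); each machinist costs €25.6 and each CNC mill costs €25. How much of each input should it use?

Cost minimization requires the marginal rate of technical substitution to equal the input-price ratio: MP_L/MP_M = w/r.
Here MP_L/MP_M = (2/3)·(M/L)/(1/3) = 2·(M/L). Setting this equal to 25.6/25 = 1.024 gives M = 0.512L.
Substituting into Q = 100: L^(2/3)·(0.512L)^(1/3) = 100.
Solving, L = 125 and M = 64.

L* = 125, M* = 64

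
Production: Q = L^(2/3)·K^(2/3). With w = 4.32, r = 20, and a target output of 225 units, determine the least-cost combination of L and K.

Cost minimization requires the marginal rate of technical substitution to equal the input-price ratio: MP_L/MP_K = w/r.
Here MP_L/MP_K = (2/3)·(K/L)/(2/3) = (K/L). Setting this equal to 4.32/20 = 0.216 gives K = 0.216L.
Substituting into Q = 225: L^(2/3)·(0.216L)^(2/3) = 225.
Solving, L = 125 and K = 27.

L* = 125, K* = 27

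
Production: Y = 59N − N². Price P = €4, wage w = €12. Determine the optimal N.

N* = 28

The marginal product of N is MP_N = 59 − 2N.
A price-taking firm hires until the value of the marginal product equals the wage: P·MP_N = w, so 4·(59 − 2N) = 12.
Then 59 − 2N = 3, giving N = 28.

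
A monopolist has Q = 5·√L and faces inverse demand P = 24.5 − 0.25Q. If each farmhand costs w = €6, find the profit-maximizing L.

L* = 25

Marginal revenue from the inverse demand is MR = 24.5 − 0.5Q.
The marginal product is MP_L = 2.5·L^(-1/2).
A monopolist hires until marginal revenue product equals the wage: MR·MP_L = w.
At L, Q = 5·√L. Substituting and solving: (24.5 − 2.5·√L)·2.5·L^(-1/2) = 6 gives L = 25.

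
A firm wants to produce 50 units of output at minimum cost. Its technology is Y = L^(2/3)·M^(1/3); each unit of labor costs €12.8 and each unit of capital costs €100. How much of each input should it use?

Cost minimization requires the marginal rate of technical substitution to equal the input-price ratio: MP_L/MP_M = w/r.
Here MP_L/MP_M = (2/3)·(M/L)/(1/3) = 2·(M/L). Setting this equal to 12.8/100 = 0.128 gives M = 0.064L.
Substituting into Y = 50: L^(2/3)·(0.064L)^(1/3) = 50.
Solving, L = 125 and M = 8.

L* = 125, M* = 8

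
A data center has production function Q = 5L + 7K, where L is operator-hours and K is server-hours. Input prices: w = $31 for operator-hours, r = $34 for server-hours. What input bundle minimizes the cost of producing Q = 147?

L* = 0, K* = 21

The inputs are perfect substitutes, so the firm uses whichever has the lower cost per unit of output.
Cost per unit of output via L is w/5 = 6.2; via K it is r/7 = 34/7. K is cheaper.
Producing Q = 147 with K alone: L = 0, K = 21.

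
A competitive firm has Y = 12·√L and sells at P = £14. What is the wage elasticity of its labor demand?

MP_L = (1/2)·12·L^(-1/2), so P·MP_L = w gives 84·L^(-1/2) = w.
Solving, L(w) = (84/w)^(2). This is a constant-elasticity form: L ∝ w^(−2), so ε = −2.

ε = -2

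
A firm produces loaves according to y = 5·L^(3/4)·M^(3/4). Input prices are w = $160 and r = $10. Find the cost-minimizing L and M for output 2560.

L* = 16, M* = 256

Cost minimization requires the marginal rate of technical substitution to equal the input-price ratio: MP_L/MP_M = w/r.
Here MP_L/MP_M = (3/4)·(M/L)/(3/4) = (M/L). Setting this equal to 160/10 = 16 gives M = 16L.
Substituting into y = 2560: 5·L^(3/4)·(16L)^(3/4) = 2560.
Solving, L = 16 and M = 256.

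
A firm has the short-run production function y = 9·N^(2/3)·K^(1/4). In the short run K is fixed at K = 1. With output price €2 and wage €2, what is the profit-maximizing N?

With K = 1, MP_N = (2/3)·9·N^(-1/3)·1^(1/4) = 6·N^(-1/3).
Profit maximization for a price taker requires P·MP_N = w: 2·6·N^(-1/3) = 2.
So N^(-1/3) = 1/6, which gives N = 216.

N* = 216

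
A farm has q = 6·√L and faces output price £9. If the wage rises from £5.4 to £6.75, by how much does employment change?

From P·MP_L = w with MP_L = 3·L^(-1/2), the labor demand is L(w) = (27/w)^(2).
At w = 5.4: L = 25. At w = 6.75: L = 16.
ΔL = 16 − 25 = -9.

ΔL = -9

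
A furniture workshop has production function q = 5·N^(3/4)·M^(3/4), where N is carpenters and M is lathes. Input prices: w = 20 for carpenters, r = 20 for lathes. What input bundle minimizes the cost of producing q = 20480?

Cost minimization requires the marginal rate of technical substitution to equal the input-price ratio: MP_N/MP_M = w/r.
Here MP_N/MP_M = (3/4)·(M/N)/(3/4) = (M/N). Setting this equal to 20/20 = 1 gives M = N.
Substituting into q = 20480: 5·N^(3/4)·(N)^(3/4) = 20480.
Solving, N = 256 and M = 256.

N* = 256, M* = 256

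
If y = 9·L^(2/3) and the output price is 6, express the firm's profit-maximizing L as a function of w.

MP_L = (2/3)·9·L^(-1/3) = 6·L^(-1/3).
Setting P·MP_L = w: 36·L^(-1/3) = w.
Solving for L: L^(-1/3) = w/36, so L = (36/w)^(3).

L(w) = 46656/w³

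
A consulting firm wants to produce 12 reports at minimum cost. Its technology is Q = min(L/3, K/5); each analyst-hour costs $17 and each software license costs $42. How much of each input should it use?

L* = 36, K* = 60

With a fixed-proportions technology, the cost-minimizing bundle uses no slack in either input: L/3 = K/5 = Q.
So L = 3·12 = 36 and K = 5·12 = 60.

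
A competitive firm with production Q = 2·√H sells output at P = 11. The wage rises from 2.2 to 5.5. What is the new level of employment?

H* = 4

From P·MP_H = w with MP_H = H^(-1/2), the labor demand is H(w) = (11/w)^(2).
At w = 2.2: H = 25. At w = 5.5: H = 4.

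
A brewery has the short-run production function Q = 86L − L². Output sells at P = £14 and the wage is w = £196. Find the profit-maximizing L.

The marginal product of L is MP_L = 86 − 2L.
A price-taking firm hires until the value of the marginal product equals the wage: P·MP_L = w, so 14·(86 − 2L) = 196.
Then 86 − 2L = 14, giving L = 36.

L* = 36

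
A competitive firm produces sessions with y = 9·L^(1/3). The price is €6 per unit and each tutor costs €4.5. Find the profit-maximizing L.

MP_L = (1/3)·9·L^(-2/3) = 3·L^(-2/3).
Profit maximization for a price taker requires P·MP_L = w: 6·3·L^(-2/3) = 4.5.
So L^(-2/3) = 0.25, which gives L = 8.

L* = 8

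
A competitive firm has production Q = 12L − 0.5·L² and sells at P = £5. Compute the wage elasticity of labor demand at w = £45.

ε = -3

From P·MP_L = w with MP_L = 12 − L, labor demand is L(w) = 12 − w/5.
dL/dw = −1/(5) = -0.2.
At w = 45, L = 3, so ε = (dL/dw)·(w/L) = (-0.2)·(45/3) = -3.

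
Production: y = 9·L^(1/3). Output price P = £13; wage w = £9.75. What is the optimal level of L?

L* = 8

MP_L = (1/3)·9·L^(-2/3) = 3·L^(-2/3).
Profit maximization for a price taker requires P·MP_L = w: 13·3·L^(-2/3) = 9.75.
So L^(-2/3) = 0.25, which gives L = 8.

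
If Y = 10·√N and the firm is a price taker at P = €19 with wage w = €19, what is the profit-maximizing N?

MP_N = (1/2)·10·N^(-1/2) = 5·N^(-1/2).
Profit maximization for a price taker requires P·MP_N = w: 19·5·N^(-1/2) = 19.
So N^(-1/2) = 0.2, which gives N = 25.

N* = 25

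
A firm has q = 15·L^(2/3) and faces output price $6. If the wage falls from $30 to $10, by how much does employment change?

From P·MP_L = w with MP_L = 10·L^(-1/3), the labor demand is L(w) = (60/w)^(3).
At w = 30: L = 8. At w = 10: L = 216.
ΔL = 216 − 8 = 208.

ΔL = 208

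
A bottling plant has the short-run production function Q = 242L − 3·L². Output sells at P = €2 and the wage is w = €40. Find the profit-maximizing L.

The marginal product of L is MP_L = 242 − 6L.
A price-taking firm hires until the value of the marginal product equals the wage: P·MP_L = w, so 2·(242 − 6L) = 40.
Then 242 − 6L = 20, giving L = 37.

L* = 37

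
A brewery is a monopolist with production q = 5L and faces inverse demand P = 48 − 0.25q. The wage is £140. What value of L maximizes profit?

Marginal revenue from the inverse demand is MR = 48 − 0.5q.
The marginal product is MP_L = 5.
A monopolist hires until marginal revenue product equals the wage: MR·MP_L = w.
(48 − 2.5L)·5 = 140, so L = 8.

L* = 8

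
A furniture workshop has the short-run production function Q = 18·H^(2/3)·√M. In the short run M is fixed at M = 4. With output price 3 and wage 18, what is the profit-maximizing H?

H* = 64

With M = 4, MP_H = (2/3)·18·H^(-1/3)·4^(1/2) = 24·H^(-1/3).
Profit maximization for a price taker requires P·MP_H = w: 3·24·H^(-1/3) = 18.
So H^(-1/3) = 0.25, which gives H = 64.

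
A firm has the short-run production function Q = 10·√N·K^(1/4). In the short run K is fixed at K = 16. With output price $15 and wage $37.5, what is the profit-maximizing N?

With K = 16, MP_N = (1/2)·10·N^(-1/2)·16^(1/4) = 10·N^(-1/2).
Profit maximization for a price taker requires P·MP_N = w: 15·10·N^(-1/2) = 37.5.
So N^(-1/2) = 0.25, which gives N = 16.

N* = 16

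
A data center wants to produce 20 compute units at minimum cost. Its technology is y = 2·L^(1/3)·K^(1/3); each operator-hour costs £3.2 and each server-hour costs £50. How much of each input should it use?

Cost minimization requires the marginal rate of technical substitution to equal the input-price ratio: MP_L/MP_K = w/r.
Here MP_L/MP_K = (1/3)·(K/L)/(1/3) = (K/L). Setting this equal to 3.2/50 = 0.064 gives K = 0.064L.
Substituting into y = 20: 2·L^(1/3)·(0.064L)^(1/3) = 20.
Solving, L = 125 and K = 8.

L* = 125, K* = 8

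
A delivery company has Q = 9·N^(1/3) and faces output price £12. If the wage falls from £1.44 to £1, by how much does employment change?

From P·MP_N = w with MP_N = 3·N^(-2/3), the labor demand is N(w) = (36/w)^(3/2).
At w = 1.44: N = 125. At w = 1: N = 216.
ΔN = 216 − 125 = 91.

ΔN = 91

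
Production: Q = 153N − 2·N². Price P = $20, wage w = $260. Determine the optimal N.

N* = 35

The marginal product of N is MP_N = 153 − 4N.
A price-taking firm hires until the value of the marginal product equals the wage: P·MP_N = w, so 20·(153 − 4N) = 260.
Then 153 − 4N = 13, giving N = 35.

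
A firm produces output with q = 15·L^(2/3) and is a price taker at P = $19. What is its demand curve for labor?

L(w) = 6859000/w³

MP_L = (2/3)·15·L^(-1/3) = 10·L^(-1/3).
Setting P·MP_L = w: 190·L^(-1/3) = w.
Solving for L: L^(-1/3) = w/190, so L = (190/w)^(3).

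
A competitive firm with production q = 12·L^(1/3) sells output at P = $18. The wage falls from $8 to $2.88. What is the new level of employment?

From P·MP_L = w with MP_L = 4·L^(-2/3), the labor demand is L(w) = (72/w)^(3/2).
At w = 8: L = 27. At w = 2.88: L = 125.

L* = 125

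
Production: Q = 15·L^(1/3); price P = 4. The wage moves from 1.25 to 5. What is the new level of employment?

L* = 8

From P·MP_L = w with MP_L = 5·L^(-2/3), the labor demand is L(w) = (20/w)^(3/2).
At w = 1.25: L = 64. At w = 5: L = 8.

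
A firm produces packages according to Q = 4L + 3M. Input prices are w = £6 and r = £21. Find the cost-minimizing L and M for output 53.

L* = 13.25, M* = 0

The inputs are perfect substitutes, so the firm uses whichever has the lower cost per unit of output.
Cost per unit of output via L is w/4 = 1.5; via M it is r/3 = 7. L is cheaper.
Producing Q = 53 with L alone: L = 13.25, M = 0.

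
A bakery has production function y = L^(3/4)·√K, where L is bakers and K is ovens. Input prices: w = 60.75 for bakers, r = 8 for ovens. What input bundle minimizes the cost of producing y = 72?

L* = 16, K* = 81

Cost minimization requires the marginal rate of technical substitution to equal the input-price ratio: MP_L/MP_K = w/r.
Here MP_L/MP_K = (3/4)·(K/L)/(1/2) = 1.5·(K/L). Setting this equal to 60.75/8 = 7.59375 gives K = 5.0625L.
Substituting into y = 72: L^(3/4)·(5.0625L)^(1/2) = 72.
Solving, L = 16 and K = 81.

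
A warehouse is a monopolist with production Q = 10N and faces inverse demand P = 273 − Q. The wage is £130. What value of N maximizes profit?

Marginal revenue from the inverse demand is MR = 273 − 2Q.
The marginal product is MP_N = 10.
A monopolist hires until marginal revenue product equals the wage: MR·MP_N = w.
(273 − 20N)·10 = 130, so N = 13.

N* = 13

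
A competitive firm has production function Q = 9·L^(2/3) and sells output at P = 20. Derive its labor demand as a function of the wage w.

L(w) = 1728000/w³

MP_L = (2/3)·9·L^(-1/3) = 6·L^(-1/3).
Setting P·MP_L = w: 120·L^(-1/3) = w.
Solving for L: L^(-1/3) = w/120, so L = (120/w)^(3).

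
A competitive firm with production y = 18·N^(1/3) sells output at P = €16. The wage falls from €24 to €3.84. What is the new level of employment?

N* = 125

From P·MP_N = w with MP_N = 6·N^(-2/3), the labor demand is N(w) = (96/w)^(3/2).
At w = 24: N = 8. At w = 3.84: N = 125.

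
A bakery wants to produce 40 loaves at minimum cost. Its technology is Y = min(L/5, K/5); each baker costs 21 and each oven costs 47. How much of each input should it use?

L* = 200, K* = 200

With a fixed-proportions technology, the cost-minimizing bundle uses no slack in either input: L/5 = K/5 = Y.
So L = 5·40 = 200 and K = 5·40 = 200.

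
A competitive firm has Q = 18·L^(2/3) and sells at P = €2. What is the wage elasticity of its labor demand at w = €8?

MP_L = (2/3)·18·L^(-1/3), so P·MP_L = w gives 24·L^(-1/3) = w.
Solving, L(w) = (24/w)^(3). This is a constant-elasticity form: L ∝ w^(−3), so ε = −3.

ε = -3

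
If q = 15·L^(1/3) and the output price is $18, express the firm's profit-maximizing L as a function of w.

MP_L = (1/3)·15·L^(-2/3) = 5·L^(-2/3).
Setting P·MP_L = w: 90·L^(-2/3) = w.
Solving for L: L^(-2/3) = w/90, so L = (90/w)^(3/2).

L(w) = (90/w)^(3/2)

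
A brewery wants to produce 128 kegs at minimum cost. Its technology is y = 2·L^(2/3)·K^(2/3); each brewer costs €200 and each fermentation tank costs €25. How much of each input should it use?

Cost minimization requires the marginal rate of technical substitution to equal the input-price ratio: MP_L/MP_K = w/r.
Here MP_L/MP_K = (2/3)·(K/L)/(2/3) = (K/L). Setting this equal to 200/25 = 8 gives K = 8L.
Substituting into y = 128: 2·L^(2/3)·(8L)^(2/3) = 128.
Solving, L = 8 and K = 64.

L* = 8, K* = 64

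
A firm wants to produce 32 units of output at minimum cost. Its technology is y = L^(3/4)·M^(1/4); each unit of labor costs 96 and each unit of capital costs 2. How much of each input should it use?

L* = 16, M* = 256

Cost minimization requires the marginal rate of technical substitution to equal the input-price ratio: MP_L/MP_M = w/r.
Here MP_L/MP_M = (3/4)·(M/L)/(1/4) = 3·(M/L). Setting this equal to 96/2 = 48 gives M = 16L.
Substituting into y = 32: L^(3/4)·(16L)^(1/4) = 32.
Solving, L = 16 and M = 256.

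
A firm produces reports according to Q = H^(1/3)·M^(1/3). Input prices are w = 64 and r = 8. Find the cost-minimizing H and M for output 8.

Cost minimization requires the marginal rate of technical substitution to equal the input-price ratio: MP_H/MP_M = w/r.
Here MP_H/MP_M = (1/3)·(M/H)/(1/3) = (M/H). Setting this equal to 64/8 = 8 gives M = 8H.
Substituting into Q = 8: H^(1/3)·(8H)^(1/3) = 8.
Solving, H = 8 and M = 64.

H* = 8, M* = 64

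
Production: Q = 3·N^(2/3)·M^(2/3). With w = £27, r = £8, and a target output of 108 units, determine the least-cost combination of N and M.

N* = 8, M* = 27

Cost minimization requires the marginal rate of technical substitution to equal the input-price ratio: MP_N/MP_M = w/r.
Here MP_N/MP_M = (2/3)·(M/N)/(2/3) = (M/N). Setting this equal to 27/8 = 3.375 gives M = 3.375N.
Substituting into Q = 108: 3·N^(2/3)·(3.375N)^(2/3) = 108.
Solving, N = 8 and M = 27.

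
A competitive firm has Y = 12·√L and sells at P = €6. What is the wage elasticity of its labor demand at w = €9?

MP_L = (1/2)·12·L^(-1/2), so P·MP_L = w gives 36·L^(-1/2) = w.
Solving, L(w) = (36/w)^(2). This is a constant-elasticity form: L ∝ w^(−2), so ε = −2.

ε = -2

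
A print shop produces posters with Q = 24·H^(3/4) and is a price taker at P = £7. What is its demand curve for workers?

H(w) = (126/w)^(4)

MP_H = (3/4)·24·H^(-1/4) = 18·H^(-1/4).
Setting P·MP_H = w: 126·H^(-1/4) = w.
Solving for H: H^(-1/4) = w/126, so H = (126/w)^(4).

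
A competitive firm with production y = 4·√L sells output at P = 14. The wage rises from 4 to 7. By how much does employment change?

From P·MP_L = w with MP_L = 2·L^(-1/2), the labor demand is L(w) = (28/w)^(2).
At w = 4: L = 49. At w = 7: L = 16.
ΔL = 16 − 49 = -33.

ΔL = -33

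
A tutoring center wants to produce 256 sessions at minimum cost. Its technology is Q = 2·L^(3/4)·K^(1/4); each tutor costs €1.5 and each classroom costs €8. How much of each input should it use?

Cost minimization requires the marginal rate of technical substitution to equal the input-price ratio: MP_L/MP_K = w/r.
Here MP_L/MP_K = (3/4)·(K/L)/(1/4) = 3·(K/L). Setting this equal to 1.5/8 = 0.1875 gives K = 0.0625L.
Substituting into Q = 256: 2·L^(3/4)·(0.0625L)^(1/4) = 256.
Solving, L = 256 and K = 16.

L* = 256, K* = 16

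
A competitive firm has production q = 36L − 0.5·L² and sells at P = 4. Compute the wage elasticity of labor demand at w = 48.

From P·MP_L = w with MP_L = 36 − L, labor demand is L(w) = 36 − w/4.
dL/dw = −1/(4) = -0.25.
At w = 48, L = 24, so ε = (dL/dw)·(w/L) = (-0.25)·(48/24) = -0.5.

ε = -0.5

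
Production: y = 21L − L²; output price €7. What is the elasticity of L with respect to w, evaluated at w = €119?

From P·MP_L = w with MP_L = 21 − 2L, labor demand is L(w) = (21 − w/7)/2.
dL/dw = −1/(14) = -1/14.
At w = 119, L = 2, so ε = (dL/dw)·(w/L) = (-1/14)·(119/2) = -4.25.

ε = -4.25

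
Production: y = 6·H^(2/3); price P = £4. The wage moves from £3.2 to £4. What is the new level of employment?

H* = 64

From P·MP_H = w with MP_H = 4·H^(-1/3), the labor demand is H(w) = (16/w)^(3).
At w = 3.2: H = 125. At w = 4: H = 64.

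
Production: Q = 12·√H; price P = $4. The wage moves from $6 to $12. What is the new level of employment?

H* = 4

From P·MP_H = w with MP_H = 6·H^(-1/2), the labor demand is H(w) = (24/w)^(2).
At w = 6: H = 16. At w = 12: H = 4.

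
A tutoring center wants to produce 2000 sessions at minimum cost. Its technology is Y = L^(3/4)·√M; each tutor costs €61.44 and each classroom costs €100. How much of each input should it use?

L* = 625, M* = 256

Cost minimization requires the marginal rate of technical substitution to equal the input-price ratio: MP_L/MP_M = w/r.
Here MP_L/MP_M = (3/4)·(M/L)/(1/2) = 1.5·(M/L). Setting this equal to 61.44/100 = 0.6144 gives M = 0.4096L.
Substituting into Y = 2000: L^(3/4)·(0.4096L)^(1/2) = 2000.
Solving, L = 625 and M = 256.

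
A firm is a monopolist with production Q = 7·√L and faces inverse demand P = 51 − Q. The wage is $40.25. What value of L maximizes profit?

Marginal revenue from the inverse demand is MR = 51 − 2Q.
The marginal product is MP_L = 3.5·L^(-1/2).
A monopolist hires until marginal revenue product equals the wage: MR·MP_L = w.
At L, Q = 7·√L. Substituting and solving: (51 − 14·√L)·3.5·L^(-1/2) = 40.25 gives L = 4.

L* = 4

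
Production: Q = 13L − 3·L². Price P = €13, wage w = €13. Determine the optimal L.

L* = 2

The marginal product of L is MP_L = 13 − 6L.
A price-taking firm hires until the value of the marginal product equals the wage: P·MP_L = w, so 13·(13 − 6L) = 13.
Then 13 − 6L = 1, giving L = 2.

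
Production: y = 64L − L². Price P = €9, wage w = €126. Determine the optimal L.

The marginal product of L is MP_L = 64 − 2L.
A price-taking firm hires until the value of the marginal product equals the wage: P·MP_L = w, so 9·(64 − 2L) = 126.
Then 64 − 2L = 14, giving L = 25.

L* = 25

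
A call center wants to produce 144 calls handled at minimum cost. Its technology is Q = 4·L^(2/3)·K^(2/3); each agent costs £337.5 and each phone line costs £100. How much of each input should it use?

Cost minimization requires the marginal rate of technical substitution to equal the input-price ratio: MP_L/MP_K = w/r.
Here MP_L/MP_K = (2/3)·(K/L)/(2/3) = (K/L). Setting this equal to 337.5/100 = 3.375 gives K = 3.375L.
Substituting into Q = 144: 4·L^(2/3)·(3.375L)^(2/3) = 144.
Solving, L = 8 and K = 27.

L* = 8, K* = 27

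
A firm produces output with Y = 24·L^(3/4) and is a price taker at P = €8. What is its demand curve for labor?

L(w) = (144/w)^(4)

MP_L = (3/4)·24·L^(-1/4) = 18·L^(-1/4).
Setting P·MP_L = w: 144·L^(-1/4) = w.
Solving for L: L^(-1/4) = w/144, so L = (144/w)^(4).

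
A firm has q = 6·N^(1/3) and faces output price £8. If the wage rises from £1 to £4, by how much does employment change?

ΔN = -56

From P·MP_N = w with MP_N = 2·N^(-2/3), the labor demand is N(w) = (16/w)^(3/2).
At w = 1: N = 64. At w = 4: N = 8.
ΔN = 8 − 64 = -56.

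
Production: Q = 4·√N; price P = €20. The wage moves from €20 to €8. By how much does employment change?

ΔN = 21

From P·MP_N = w with MP_N = 2·N^(-1/2), the labor demand is N(w) = (40/w)^(2).
At w = 20: N = 4. At w = 8: N = 25.
ΔN = 25 − 4 = 21.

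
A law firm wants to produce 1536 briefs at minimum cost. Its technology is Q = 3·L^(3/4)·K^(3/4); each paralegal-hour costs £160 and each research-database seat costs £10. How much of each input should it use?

L* = 16, K* = 256

Cost minimization requires the marginal rate of technical substitution to equal the input-price ratio: MP_L/MP_K = w/r.
Here MP_L/MP_K = (3/4)·(K/L)/(3/4) = (K/L). Setting this equal to 160/10 = 16 gives K = 16L.
Substituting into Q = 1536: 3·L^(3/4)·(16L)^(3/4) = 1536.
Solving, L = 16 and K = 256.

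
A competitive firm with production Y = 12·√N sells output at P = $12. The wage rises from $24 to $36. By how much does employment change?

From P·MP_N = w with MP_N = 6·N^(-1/2), the labor demand is N(w) = (72/w)^(2).
At w = 24: N = 9. At w = 36: N = 4.
ΔN = 4 − 9 = -5.

ΔN = -5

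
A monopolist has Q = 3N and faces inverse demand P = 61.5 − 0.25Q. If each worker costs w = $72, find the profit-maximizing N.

N* = 25

Marginal revenue from the inverse demand is MR = 61.5 − 0.5Q.
The marginal product is MP_N = 3.
A monopolist hires until marginal revenue product equals the wage: MR·MP_N = w.
(61.5 − 1.5N)·3 = 72, so N = 25.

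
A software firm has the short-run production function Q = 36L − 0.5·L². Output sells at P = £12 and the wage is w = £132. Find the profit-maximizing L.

The marginal product of L is MP_L = 36 − L.
A price-taking firm hires until the value of the marginal product equals the wage: P·MP_L = w, so 12·(36 − L) = 132.
Then 36 − L = 11, giving L = 25.

L* = 25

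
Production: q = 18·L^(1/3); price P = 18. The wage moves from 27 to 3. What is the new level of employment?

From P·MP_L = w with MP_L = 6·L^(-2/3), the labor demand is L(w) = (108/w)^(3/2).
At w = 27: L = 8. At w = 3: L = 216.

L* = 216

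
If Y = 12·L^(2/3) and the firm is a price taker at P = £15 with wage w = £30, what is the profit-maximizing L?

MP_L = (2/3)·12·L^(-1/3) = 8·L^(-1/3).
Profit maximization for a price taker requires P·MP_L = w: 15·8·L^(-1/3) = 30.
So L^(-1/3) = 0.25, which gives L = 64.

L* = 64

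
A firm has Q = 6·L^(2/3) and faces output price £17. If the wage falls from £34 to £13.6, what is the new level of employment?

L* = 125

From P·MP_L = w with MP_L = 4·L^(-1/3), the labor demand is L(w) = (68/w)^(3).
At w = 34: L = 8. At w = 13.6: L = 125.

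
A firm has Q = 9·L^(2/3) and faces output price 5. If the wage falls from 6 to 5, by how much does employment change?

ΔL = 91

From P·MP_L = w with MP_L = 6·L^(-1/3), the labor demand is L(w) = (30/w)^(3).
At w = 6: L = 125. At w = 5: L = 216.
ΔL = 216 − 125 = 91.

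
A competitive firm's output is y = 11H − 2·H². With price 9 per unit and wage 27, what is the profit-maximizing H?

The marginal product of H is MP_H = 11 − 4H.
A price-taking firm hires until the value of the marginal product equals the wage: P·MP_H = w, so 9·(11 − 4H) = 27.
Then 11 − 4H = 3, giving H = 2.

H* = 2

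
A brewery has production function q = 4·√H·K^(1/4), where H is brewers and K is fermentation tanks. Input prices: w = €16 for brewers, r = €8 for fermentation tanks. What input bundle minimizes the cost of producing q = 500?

Cost minimization requires the marginal rate of technical substitution to equal the input-price ratio: MP_H/MP_K = w/r.
Here MP_H/MP_K = (1/2)·(K/H)/(1/4) = 2·(K/H). Setting this equal to 16/8 = 2 gives K = H.
Substituting into q = 500: 4·H^(1/2)·(H)^(1/4) = 500.
Solving, H = 625 and K = 625.

H* = 625, K* = 625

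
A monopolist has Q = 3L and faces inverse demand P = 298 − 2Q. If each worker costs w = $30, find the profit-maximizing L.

L* = 24

Marginal revenue from the inverse demand is MR = 298 − 4Q.
The marginal product is MP_L = 3.
A monopolist hires until marginal revenue product equals the wage: MR·MP_L = w.
(298 − 12L)·3 = 30, so L = 24.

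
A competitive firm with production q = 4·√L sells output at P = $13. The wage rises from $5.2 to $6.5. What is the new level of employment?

From P·MP_L = w with MP_L = 2·L^(-1/2), the labor demand is L(w) = (26/w)^(2).
At w = 5.2: L = 25. At w = 6.5: L = 16.

L* = 16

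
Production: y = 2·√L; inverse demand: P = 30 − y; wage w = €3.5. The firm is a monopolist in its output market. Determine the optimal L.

L* = 16

Marginal revenue from the inverse demand is MR = 30 − 2y.
The marginal product is MP_L = L^(-1/2).
A monopolist hires until marginal revenue product equals the wage: MR·MP_L = w.
At L, y = 2·√L. Substituting and solving: (30 − 4·√L)·L^(-1/2) = 3.5 gives L = 16.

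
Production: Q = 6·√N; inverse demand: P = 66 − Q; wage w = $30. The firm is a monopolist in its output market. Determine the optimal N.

Marginal revenue from the inverse demand is MR = 66 − 2Q.
The marginal product is MP_N = 3·N^(-1/2).
A monopolist hires until marginal revenue product equals the wage: MR·MP_N = w.
At N, Q = 6·√N. Substituting and solving: (66 − 12·√N)·3·N^(-1/2) = 30 gives N = 9.

N* = 9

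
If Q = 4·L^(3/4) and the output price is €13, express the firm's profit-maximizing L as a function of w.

MP_L = (3/4)·4·L^(-1/4) = 3·L^(-1/4).
Setting P·MP_L = w: 39·L^(-1/4) = w.
Solving for L: L^(-1/4) = w/39, so L = (39/w)^(4).

L(w) = 2313441/w^(4)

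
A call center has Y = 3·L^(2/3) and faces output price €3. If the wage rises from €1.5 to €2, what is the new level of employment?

L* = 27

From P·MP_L = w with MP_L = 2·L^(-1/3), the labor demand is L(w) = (6/w)^(3).
At w = 1.5: L = 64. At w = 2: L = 27.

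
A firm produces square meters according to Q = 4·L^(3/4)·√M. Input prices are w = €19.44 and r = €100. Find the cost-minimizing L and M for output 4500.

L* = 625, M* = 81

Cost minimization requires the marginal rate of technical substitution to equal the input-price ratio: MP_L/MP_M = w/r.
Here MP_L/MP_M = (3/4)·(M/L)/(1/2) = 1.5·(M/L). Setting this equal to 19.44/100 = 0.1944 gives M = 0.1296L.
Substituting into Q = 4500: 4·L^(3/4)·(0.1296L)^(1/2) = 4500.
Solving, L = 625 and M = 81.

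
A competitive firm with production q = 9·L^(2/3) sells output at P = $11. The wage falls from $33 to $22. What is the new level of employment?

L* = 27

From P·MP_L = w with MP_L = 6·L^(-1/3), the labor demand is L(w) = (66/w)^(3).
At w = 33: L = 8. At w = 22: L = 27.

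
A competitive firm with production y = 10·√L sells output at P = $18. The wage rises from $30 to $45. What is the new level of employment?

L* = 4

From P·MP_L = w with MP_L = 5·L^(-1/2), the labor demand is L(w) = (90/w)^(2).
At w = 30: L = 9. At w = 45: L = 4.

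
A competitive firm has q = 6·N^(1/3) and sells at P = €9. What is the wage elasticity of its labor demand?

ε = -1.5

MP_N = (1/3)·6·N^(-2/3), so P·MP_N = w gives 18·N^(-2/3) = w.
Solving, N(w) = (18/w)^(3/2). This is a constant-elasticity form: N ∝ w^(−3/2), so ε = −3/2.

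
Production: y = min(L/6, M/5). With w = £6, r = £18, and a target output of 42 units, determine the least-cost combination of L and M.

L* = 252, M* = 210

With a fixed-proportions technology, the cost-minimizing bundle uses no slack in either input: L/6 = M/5 = y.
So L = 6·42 = 252 and M = 5·42 = 210.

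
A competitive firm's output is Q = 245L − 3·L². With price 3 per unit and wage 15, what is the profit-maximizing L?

The marginal product of L is MP_L = 245 − 6L.
A price-taking firm hires until the value of the marginal product equals the wage: P·MP_L = w, so 3·(245 − 6L) = 15.
Then 245 − 6L = 5, giving L = 40.

L* = 40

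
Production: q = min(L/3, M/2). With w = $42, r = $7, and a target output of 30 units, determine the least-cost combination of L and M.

L* = 90, M* = 60

With a fixed-proportions technology, the cost-minimizing bundle uses no slack in either input: L/3 = M/2 = q.
So L = 3·30 = 90 and M = 2·30 = 60.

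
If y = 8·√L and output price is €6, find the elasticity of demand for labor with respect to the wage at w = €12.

MP_L = (1/2)·8·L^(-1/2), so P·MP_L = w gives 24·L^(-1/2) = w.
Solving, L(w) = (24/w)^(2). This is a constant-elasticity form: L ∝ w^(−2), so ε = −2.

ε = -2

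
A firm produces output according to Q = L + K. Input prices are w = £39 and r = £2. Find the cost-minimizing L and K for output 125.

L* = 0, K* = 125

The inputs are perfect substitutes, so the firm uses whichever has the lower cost per unit of output.
Cost per unit of output via L is 39; via K it is 2. K is cheaper.
Producing Q = 125 with K alone: L = 0, K = 125.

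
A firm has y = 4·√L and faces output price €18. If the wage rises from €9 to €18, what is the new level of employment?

L* = 4

From P·MP_L = w with MP_L = 2·L^(-1/2), the labor demand is L(w) = (36/w)^(2).
At w = 9: L = 16. At w = 18: L = 4.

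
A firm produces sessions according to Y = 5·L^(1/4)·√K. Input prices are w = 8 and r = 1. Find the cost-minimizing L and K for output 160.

Cost minimization requires the marginal rate of technical substitution to equal the input-price ratio: MP_L/MP_K = w/r.
Here MP_L/MP_K = (1/4)·(K/L)/(1/2) = 0.5·(K/L). Setting this equal to 8/1 = 8 gives K = 16L.
Substituting into Y = 160: 5·L^(1/4)·(16L)^(1/2) = 160.
Solving, L = 16 and K = 256.

L* = 16, K* = 256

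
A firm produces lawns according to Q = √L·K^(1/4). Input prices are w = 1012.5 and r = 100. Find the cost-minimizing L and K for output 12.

Cost minimization requires the marginal rate of technical substitution to equal the input-price ratio: MP_L/MP_K = w/r.
Here MP_L/MP_K = (1/2)·(K/L)/(1/4) = 2·(K/L). Setting this equal to 1012.5/100 = 10.125 gives K = 5.0625L.
Substituting into Q = 12: L^(1/2)·(5.0625L)^(1/4) = 12.
Solving, L = 16 and K = 81.

L* = 16, K* = 81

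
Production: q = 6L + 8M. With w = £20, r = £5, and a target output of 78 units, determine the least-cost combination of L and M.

The inputs are perfect substitutes, so the firm uses whichever has the lower cost per unit of output.
Cost per unit of output via L is w/6 = 10/3; via M it is r/8 = 0.625. M is cheaper.
Producing q = 78 with M alone: L = 0, M = 9.75.

L* = 0, M* = 9.75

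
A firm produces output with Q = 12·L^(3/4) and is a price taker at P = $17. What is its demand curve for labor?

L(w) = (153/w)^(4)

MP_L = (3/4)·12·L^(-1/4) = 9·L^(-1/4).
Setting P·MP_L = w: 153·L^(-1/4) = w.
Solving for L: L^(-1/4) = w/153, so L = (153/w)^(4).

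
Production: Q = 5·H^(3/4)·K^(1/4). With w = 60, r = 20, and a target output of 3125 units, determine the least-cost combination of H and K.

H* = 625, K* = 625

Cost minimization requires the marginal rate of technical substitution to equal the input-price ratio: MP_H/MP_K = w/r.
Here MP_H/MP_K = (3/4)·(K/H)/(1/4) = 3·(K/H). Setting this equal to 60/20 = 3 gives K = H.
Substituting into Q = 3125: 5·H^(3/4)·(H)^(1/4) = 3125.
Solving, H = 625 and K = 625.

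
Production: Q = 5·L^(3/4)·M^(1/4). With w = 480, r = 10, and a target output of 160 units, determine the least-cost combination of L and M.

L* = 16, M* = 256

Cost minimization requires the marginal rate of technical substitution to equal the input-price ratio: MP_L/MP_M = w/r.
Here MP_L/MP_M = (3/4)·(M/L)/(1/4) = 3·(M/L). Setting this equal to 480/10 = 48 gives M = 16L.
Substituting into Q = 160: 5·L^(3/4)·(16L)^(1/4) = 160.
Solving, L = 16 and M = 256.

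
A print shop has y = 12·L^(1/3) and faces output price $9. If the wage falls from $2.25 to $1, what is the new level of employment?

L* = 216

From P·MP_L = w with MP_L = 4·L^(-2/3), the labor demand is L(w) = (36/w)^(3/2).
At w = 2.25: L = 64. At w = 1: L = 216.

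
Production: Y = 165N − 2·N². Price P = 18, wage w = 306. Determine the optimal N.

N* = 37

The marginal product of N is MP_N = 165 − 4N.
A price-taking firm hires until the value of the marginal product equals the wage: P·MP_N = w, so 18·(165 − 4N) = 306.
Then 165 − 4N = 17, giving N = 37.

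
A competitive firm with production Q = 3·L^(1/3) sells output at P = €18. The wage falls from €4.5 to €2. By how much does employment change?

From P·MP_L = w with MP_L = L^(-2/3), the labor demand is L(w) = (18/w)^(3/2).
At w = 4.5: L = 8. At w = 2: L = 27.
ΔL = 27 − 8 = 19.

ΔL = 19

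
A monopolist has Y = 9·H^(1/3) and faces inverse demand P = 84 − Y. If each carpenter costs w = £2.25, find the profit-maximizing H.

Marginal revenue from the inverse demand is MR = 84 − 2Y.
The marginal product is MP_H = 3·H^(-2/3).
A monopolist hires until marginal revenue product equals the wage: MR·MP_H = w.
At H, Y = 9·H^(1/3). Substituting and solving: (84 − 18·H^(1/3))·3·H^(-2/3) = 2.25 gives H = 64.

H* = 64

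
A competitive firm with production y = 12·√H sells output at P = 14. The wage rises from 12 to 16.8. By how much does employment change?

From P·MP_H = w with MP_H = 6·H^(-1/2), the labor demand is H(w) = (84/w)^(2).
At w = 12: H = 49. At w = 16.8: H = 25.
ΔH = 25 − 49 = -24.

ΔH = -24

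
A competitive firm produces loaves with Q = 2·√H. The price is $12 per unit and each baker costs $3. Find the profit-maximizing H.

H* = 16

MP_H = (1/2)·2·H^(-1/2) = H^(-1/2).
Profit maximization for a price taker requires P·MP_H = w: 12·H^(-1/2) = 3.
So H^(-1/2) = 0.25, which gives H = 16.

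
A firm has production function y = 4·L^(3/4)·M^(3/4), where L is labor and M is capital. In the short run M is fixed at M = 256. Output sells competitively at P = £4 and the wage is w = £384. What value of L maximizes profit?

With M = 256, MP_L = (3/4)·4·L^(-1/4)·256^(3/4) = 192·L^(-1/4).
Profit maximization for a price taker requires P·MP_L = w: 4·192·L^(-1/4) = 384.
So L^(-1/4) = 0.5, which gives L = 16.

L* = 16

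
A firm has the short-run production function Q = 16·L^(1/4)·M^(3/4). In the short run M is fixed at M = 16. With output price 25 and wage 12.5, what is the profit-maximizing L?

L* = 256

With M = 16, MP_L = (1/4)·16·L^(-3/4)·16^(3/4) = 32·L^(-3/4).
Profit maximization for a price taker requires P·MP_L = w: 25·32·L^(-3/4) = 12.5.
So L^(-3/4) = 0.015625, which gives L = 256.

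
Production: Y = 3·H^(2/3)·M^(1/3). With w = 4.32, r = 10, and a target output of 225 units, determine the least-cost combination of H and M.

H* = 125, M* = 27

Cost minimization requires the marginal rate of technical substitution to equal the input-price ratio: MP_H/MP_M = w/r.
Here MP_H/MP_M = (2/3)·(M/H)/(1/3) = 2·(M/H). Setting this equal to 4.32/10 = 0.432 gives M = 0.216H.
Substituting into Y = 225: 3·H^(2/3)·(0.216H)^(1/3) = 225.
Solving, H = 125 and M = 27.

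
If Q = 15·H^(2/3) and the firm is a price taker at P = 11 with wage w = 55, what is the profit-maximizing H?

MP_H = (2/3)·15·H^(-1/3) = 10·H^(-1/3).
Profit maximization for a price taker requires P·MP_H = w: 11·10·H^(-1/3) = 55.
So H^(-1/3) = 0.5, which gives H = 8.

H* = 8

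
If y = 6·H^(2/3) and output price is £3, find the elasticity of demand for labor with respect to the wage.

MP_H = (2/3)·6·H^(-1/3), so P·MP_H = w gives 12·H^(-1/3) = w.
Solving, H(w) = (12/w)^(3). This is a constant-elasticity form: H ∝ w^(−3), so ε = −3.

ε = -3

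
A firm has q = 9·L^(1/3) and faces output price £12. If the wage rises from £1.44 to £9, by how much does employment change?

From P·MP_L = w with MP_L = 3·L^(-2/3), the labor demand is L(w) = (36/w)^(3/2).
At w = 1.44: L = 125. At w = 9: L = 8.
ΔL = 8 − 125 = -117.

ΔL = -117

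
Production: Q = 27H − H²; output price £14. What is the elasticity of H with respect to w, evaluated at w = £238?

From P·MP_H = w with MP_H = 27 − 2H, labor demand is H(w) = (27 − w/14)/2.
dH/dw = −1/(28) = -1/28.
At w = 238, H = 5, so ε = (dH/dw)·(w/H) = (-1/28)·(238/5) = -1.7.

ε = -1.7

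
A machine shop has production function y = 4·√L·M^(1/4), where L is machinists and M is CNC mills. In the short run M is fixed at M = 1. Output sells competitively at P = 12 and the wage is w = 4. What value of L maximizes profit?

With M = 1, MP_L = (1/2)·4·L^(-1/2)·1^(1/4) = 2·L^(-1/2).
Profit maximization for a price taker requires P·MP_L = w: 12·2·L^(-1/2) = 4.
So L^(-1/2) = 1/6, which gives L = 36.

L* = 36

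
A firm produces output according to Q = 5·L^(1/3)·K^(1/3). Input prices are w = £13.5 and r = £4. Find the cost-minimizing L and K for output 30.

L* = 8, K* = 27

Cost minimization requires the marginal rate of technical substitution to equal the input-price ratio: MP_L/MP_K = w/r.
Here MP_L/MP_K = (1/3)·(K/L)/(1/3) = (K/L). Setting this equal to 13.5/4 = 3.375 gives K = 3.375L.
Substituting into Q = 30: 5·L^(1/3)·(3.375L)^(1/3) = 30.
Solving, L = 8 and K = 27.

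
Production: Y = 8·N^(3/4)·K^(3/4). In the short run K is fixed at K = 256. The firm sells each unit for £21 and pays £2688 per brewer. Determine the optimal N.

With K = 256, MP_N = (3/4)·8·N^(-1/4)·256^(3/4) = 384·N^(-1/4).
Profit maximization for a price taker requires P·MP_N = w: 21·384·N^(-1/4) = 2688.
So N^(-1/4) = 1/3, which gives N = 81.

N* = 81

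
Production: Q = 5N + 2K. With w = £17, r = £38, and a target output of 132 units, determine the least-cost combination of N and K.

N* = 26.4, K* = 0

The inputs are perfect substitutes, so the firm uses whichever has the lower cost per unit of output.
Cost per unit of output via N is w/5 = 3.4; via K it is r/2 = 19. N is cheaper.
Producing Q = 132 with N alone: N = 26.4, K = 0.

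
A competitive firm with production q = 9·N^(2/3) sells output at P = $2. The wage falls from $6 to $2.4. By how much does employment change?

From P·MP_N = w with MP_N = 6·N^(-1/3), the labor demand is N(w) = (12/w)^(3).
At w = 6: N = 8. At w = 2.4: N = 125.
ΔN = 125 − 8 = 117.

ΔN = 117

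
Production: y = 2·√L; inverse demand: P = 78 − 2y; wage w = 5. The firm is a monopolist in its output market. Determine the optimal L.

L* = 36

Marginal revenue from the inverse demand is MR = 78 − 4y.
The marginal product is MP_L = L^(-1/2).
A monopolist hires until marginal revenue product equals the wage: MR·MP_L = w.
At L, y = 2·√L. Substituting and solving: (78 − 8·√L)·L^(-1/2) = 5 gives L = 36.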